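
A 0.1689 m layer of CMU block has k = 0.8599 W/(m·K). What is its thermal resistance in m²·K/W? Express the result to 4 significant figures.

R = L/k = 0.1689/0.8599 = 0.19642 m²·K/W

0.1964 m²·K/W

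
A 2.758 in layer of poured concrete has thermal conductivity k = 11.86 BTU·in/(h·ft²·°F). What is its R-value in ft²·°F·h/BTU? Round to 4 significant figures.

R = L/k = 2.758/11.86 = 0.23255 ft²·°F·h/BTU

0.2325 ft²·°F·h/BTU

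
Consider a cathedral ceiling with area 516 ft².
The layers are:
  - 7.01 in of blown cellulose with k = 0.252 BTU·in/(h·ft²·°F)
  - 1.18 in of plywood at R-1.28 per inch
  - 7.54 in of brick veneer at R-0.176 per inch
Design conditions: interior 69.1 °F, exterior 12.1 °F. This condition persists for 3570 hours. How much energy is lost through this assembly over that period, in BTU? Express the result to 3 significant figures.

3430000 BTU

7.01/0.252 = 27.82
1.18 × 1.28 = 1.51
7.54 × 0.176 = 1.327
R_total = 27.82 + 1.51 + 1.327 = 30.65 ft²·°F·h/BTU
Q = 516 × (69.1 − 12.1) / 30.65 = 959.5 BTU/h
E = 959.5 × 3570 = 3425000 BTU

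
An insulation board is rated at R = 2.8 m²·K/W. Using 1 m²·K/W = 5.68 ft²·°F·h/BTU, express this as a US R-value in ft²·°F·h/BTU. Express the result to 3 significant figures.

15.9 ft²·°F·h/BTU

R_US = 2.8 × 5.68 = 15.9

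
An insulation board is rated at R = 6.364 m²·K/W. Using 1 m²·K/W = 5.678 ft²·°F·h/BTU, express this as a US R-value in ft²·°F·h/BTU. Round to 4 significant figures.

R_US = 6.364 × 5.678 = 36.135

36.13 ft²·°F·h/BTU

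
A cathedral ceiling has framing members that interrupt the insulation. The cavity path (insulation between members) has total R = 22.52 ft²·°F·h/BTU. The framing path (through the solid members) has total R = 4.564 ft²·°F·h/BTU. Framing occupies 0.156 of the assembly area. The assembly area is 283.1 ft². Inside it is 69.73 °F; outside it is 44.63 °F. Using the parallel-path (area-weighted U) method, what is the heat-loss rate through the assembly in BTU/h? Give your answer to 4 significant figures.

U_eff = 0.844/22.52 + 0.156/4.564 = 0.037478 + 0.034181 = 0.071658
R_eff = 1/U_eff = 13.955 ft²·°F·h/BTU
Q = 283.1 × (69.73 − 44.63) / 13.955 = 509.19 BTU/h

509.2 BTU/h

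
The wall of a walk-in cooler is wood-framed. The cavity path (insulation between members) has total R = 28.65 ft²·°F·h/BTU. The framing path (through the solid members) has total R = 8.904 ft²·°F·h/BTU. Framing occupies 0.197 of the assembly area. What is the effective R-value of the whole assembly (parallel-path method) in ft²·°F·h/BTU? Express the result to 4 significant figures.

U_eff = 0.803/28.65 + 0.197/8.904 = 0.028028 + 0.022125 = 0.050153
R_eff = 1/U_eff = 19.939 ft²·°F·h/BTU

19.94 ft²·°F·h/BTU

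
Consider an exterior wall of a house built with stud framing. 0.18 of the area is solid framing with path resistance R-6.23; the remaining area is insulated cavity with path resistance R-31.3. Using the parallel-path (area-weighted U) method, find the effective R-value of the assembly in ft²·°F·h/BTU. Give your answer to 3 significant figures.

18.2 ft²·°F·h/BTU

U_eff = 0.82/31.3 + 0.18/6.23 = 0.0262 + 0.02889 = 0.05509
R_eff = 1/U_eff = 18.15 ft²·°F·h/BTU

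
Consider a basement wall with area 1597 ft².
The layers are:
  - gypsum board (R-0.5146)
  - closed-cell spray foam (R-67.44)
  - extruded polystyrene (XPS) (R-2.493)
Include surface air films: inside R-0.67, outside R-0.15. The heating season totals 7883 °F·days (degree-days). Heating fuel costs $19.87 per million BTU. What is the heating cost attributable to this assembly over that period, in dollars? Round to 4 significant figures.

R_total = 0.67 + 0.5146 + 67.44 + 2.493 + 0.15 = 71.268 ft²·°F·h/BTU
E = A × HDD × 24 / R = 1597 × 7883 × 24 / 71.268 = 4239500 BTU
Cost = 4239500/10⁶ × 19.87 = $84.239

84.24 dollars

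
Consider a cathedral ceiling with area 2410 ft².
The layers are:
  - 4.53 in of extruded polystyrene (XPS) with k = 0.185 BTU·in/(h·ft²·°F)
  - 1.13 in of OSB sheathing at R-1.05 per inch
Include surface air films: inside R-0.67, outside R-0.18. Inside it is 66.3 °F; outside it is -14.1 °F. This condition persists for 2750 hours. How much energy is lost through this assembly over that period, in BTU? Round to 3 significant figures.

4.53/0.185 = 24.49
1.13 × 1.05 = 1.186
R_total = 0.67 + 24.49 + 1.186 + 0.18 = 26.52 ft²·°F·h/BTU
Q = 2410 × (66.3 − (-14.1)) / 26.52 = 7306 BTU/h
E = 7306 × 2750 = 20090000 BTU

20100000 BTU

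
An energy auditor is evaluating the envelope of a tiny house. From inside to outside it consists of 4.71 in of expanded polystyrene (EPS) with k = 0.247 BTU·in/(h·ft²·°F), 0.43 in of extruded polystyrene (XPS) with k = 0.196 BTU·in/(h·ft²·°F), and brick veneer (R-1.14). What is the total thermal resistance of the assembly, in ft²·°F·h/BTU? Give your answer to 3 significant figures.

4.71/0.247 = 19.07
0.43/0.196 = 2.194
R_total = 19.07 + 2.194 + 1.14 = 22.4 ft²·°F·h/BTU

22.4 ft²·°F·h/BTU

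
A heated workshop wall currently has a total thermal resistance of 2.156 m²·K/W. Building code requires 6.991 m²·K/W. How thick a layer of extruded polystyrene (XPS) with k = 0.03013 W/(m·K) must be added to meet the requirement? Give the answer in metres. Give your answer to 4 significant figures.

0.1457 m

ΔR = 6.991 − 2.156 = 4.835 m²·K/W
L = ΔR × k = 4.835 × 0.03013 = 0.14568 m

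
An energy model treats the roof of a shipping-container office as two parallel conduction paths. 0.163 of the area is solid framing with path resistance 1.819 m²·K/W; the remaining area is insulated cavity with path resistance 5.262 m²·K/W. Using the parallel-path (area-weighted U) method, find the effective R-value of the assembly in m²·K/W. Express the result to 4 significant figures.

U_eff = 0.837/5.262 + 0.163/1.819 = 0.15906 + 0.08961 = 0.24867
R_eff = 1/U_eff = 4.0213 m²·K/W

4.021 m²·K/W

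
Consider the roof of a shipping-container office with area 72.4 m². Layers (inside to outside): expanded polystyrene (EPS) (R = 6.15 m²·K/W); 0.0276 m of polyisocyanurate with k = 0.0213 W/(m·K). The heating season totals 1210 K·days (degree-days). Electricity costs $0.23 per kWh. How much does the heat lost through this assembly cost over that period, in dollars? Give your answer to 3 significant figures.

64.9 dollars

0.0276/0.0213 = 1.296
R_total = 6.15 + 1.296 = 7.446 m²·K/W
E = A × HDD × 24 / R / 1000 = 72.4 × 1210 × 24 / 7.446 / 1000 = 282.4 kWh
Cost = 282.4 × 0.23 = $64.95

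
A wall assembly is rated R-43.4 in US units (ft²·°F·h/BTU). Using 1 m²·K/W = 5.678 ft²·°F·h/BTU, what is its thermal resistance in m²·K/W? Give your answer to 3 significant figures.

R_SI = 43.4/5.678 = 7.644

7.64 m²·K/W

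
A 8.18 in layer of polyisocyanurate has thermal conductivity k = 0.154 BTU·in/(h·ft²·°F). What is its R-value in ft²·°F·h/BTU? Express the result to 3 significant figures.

R = L/k = 8.18/0.154 = 53.12 ft²·°F·h/BTU

53.1 ft²·°F·h/BTU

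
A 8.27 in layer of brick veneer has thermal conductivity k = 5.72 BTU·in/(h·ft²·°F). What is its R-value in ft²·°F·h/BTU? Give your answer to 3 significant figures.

R = L/k = 8.27/5.72 = 1.446 ft²·°F·h/BTU

1.45 ft²·°F·h/BTU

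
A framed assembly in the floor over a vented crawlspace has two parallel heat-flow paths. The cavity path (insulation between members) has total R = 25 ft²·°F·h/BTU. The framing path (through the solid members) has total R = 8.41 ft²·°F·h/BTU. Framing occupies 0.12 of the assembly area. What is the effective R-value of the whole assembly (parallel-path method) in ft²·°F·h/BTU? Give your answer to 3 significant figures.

U_eff = 0.88/25 + 0.12/8.41 = 0.0352 + 0.01427 = 0.04947
R_eff = 1/U_eff = 20.21 ft²·°F·h/BTU

20.2 ft²·°F·h/BTU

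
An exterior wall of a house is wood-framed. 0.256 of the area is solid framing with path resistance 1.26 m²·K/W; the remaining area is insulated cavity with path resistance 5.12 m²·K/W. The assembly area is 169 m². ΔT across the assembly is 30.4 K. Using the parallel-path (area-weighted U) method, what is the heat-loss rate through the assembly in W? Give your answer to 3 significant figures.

1790 W

U_eff = 0.744/5.12 + 0.256/1.26 = 0.1453 + 0.2032 = 0.3485
R_eff = 1/U_eff = 2.87 m²·K/W
Q = 169 × 30.4 / 2.87 = 1790 W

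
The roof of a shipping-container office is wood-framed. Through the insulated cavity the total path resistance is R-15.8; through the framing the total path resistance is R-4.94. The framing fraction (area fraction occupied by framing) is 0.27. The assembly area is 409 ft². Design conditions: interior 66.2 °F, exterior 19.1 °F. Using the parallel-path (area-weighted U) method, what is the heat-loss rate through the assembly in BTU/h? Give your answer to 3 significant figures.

U_eff = 0.73/15.8 + 0.27/4.94 = 0.0462 + 0.05466 = 0.1009
R_eff = 1/U_eff = 9.915 ft²·°F·h/BTU
Q = 409 × (66.2 − 19.1) / 9.915 = 1943 BTU/h

1940 BTU/h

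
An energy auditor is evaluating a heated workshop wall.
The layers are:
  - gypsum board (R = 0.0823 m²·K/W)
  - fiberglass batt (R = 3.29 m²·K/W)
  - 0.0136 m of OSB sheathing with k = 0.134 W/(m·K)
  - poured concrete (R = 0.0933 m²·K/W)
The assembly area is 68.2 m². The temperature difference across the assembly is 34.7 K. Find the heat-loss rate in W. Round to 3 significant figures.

0.0136/0.134 = 0.1015
R_total = 0.0823 + 3.29 + 0.1015 + 0.0933 = 3.567 m²·K/W
Q = A·ΔT/R = 68.2 × 34.7 / 3.567 = 663.4 W

663 W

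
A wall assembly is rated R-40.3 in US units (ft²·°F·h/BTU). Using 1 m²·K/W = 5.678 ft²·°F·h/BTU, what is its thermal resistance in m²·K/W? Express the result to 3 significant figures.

7.10 m²·K/W

R_SI = 40.3/5.678 = 7.098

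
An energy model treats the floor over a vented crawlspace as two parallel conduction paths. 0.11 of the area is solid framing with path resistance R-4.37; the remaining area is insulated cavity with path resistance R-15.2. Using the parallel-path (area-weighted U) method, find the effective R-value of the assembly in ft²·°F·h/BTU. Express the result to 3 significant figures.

U_eff = 0.89/15.2 + 0.11/4.37 = 0.05855 + 0.02517 = 0.08372
R_eff = 1/U_eff = 11.94 ft²·°F·h/BTU

11.9 ft²·°F·h/BTU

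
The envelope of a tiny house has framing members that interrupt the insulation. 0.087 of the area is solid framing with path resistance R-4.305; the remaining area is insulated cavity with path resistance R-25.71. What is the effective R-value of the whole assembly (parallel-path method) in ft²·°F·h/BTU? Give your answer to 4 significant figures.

U_eff = 0.913/25.71 + 0.087/4.305 = 0.035511 + 0.020209 = 0.055721
R_eff = 1/U_eff = 17.947 ft²·°F·h/BTU

17.95 ft²·°F·h/BTU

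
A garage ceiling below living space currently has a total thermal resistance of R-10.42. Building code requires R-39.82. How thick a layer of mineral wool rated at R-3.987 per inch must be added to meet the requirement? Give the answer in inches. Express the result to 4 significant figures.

ΔR = 39.82 − 10.42 = 29.4 ft²·°F·h/BTU
L = ΔR / (R/in) = 29.4/3.987 = 7.374 in

7.374 in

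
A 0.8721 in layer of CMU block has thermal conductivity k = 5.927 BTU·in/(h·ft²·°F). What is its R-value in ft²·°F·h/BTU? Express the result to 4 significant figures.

R = L/k = 0.8721/5.927 = 0.14714 ft²·°F·h/BTU

0.1471 ft²·°F·h/BTU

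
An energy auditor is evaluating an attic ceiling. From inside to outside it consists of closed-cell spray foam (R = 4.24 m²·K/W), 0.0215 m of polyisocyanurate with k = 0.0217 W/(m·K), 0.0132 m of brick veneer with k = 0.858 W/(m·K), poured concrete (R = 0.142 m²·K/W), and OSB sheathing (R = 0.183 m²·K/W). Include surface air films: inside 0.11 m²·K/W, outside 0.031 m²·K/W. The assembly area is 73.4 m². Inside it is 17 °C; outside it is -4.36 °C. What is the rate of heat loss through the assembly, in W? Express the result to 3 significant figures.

0.0215/0.0217 = 0.9908
0.0132/0.858 = 0.01538
R_total = 0.11 + 4.24 + 0.9908 + 0.01538 + 0.142 + 0.183 + 0.031 = 5.712 m²·K/W
Q = A·ΔT/R = 73.4 × (17 − (-4.36)) / 5.712 = 274.5 W

274 W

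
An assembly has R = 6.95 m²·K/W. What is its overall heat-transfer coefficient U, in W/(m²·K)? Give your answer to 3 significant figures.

U = 1/R = 1/6.95 = 0.1439

0.144 W/(m²·K)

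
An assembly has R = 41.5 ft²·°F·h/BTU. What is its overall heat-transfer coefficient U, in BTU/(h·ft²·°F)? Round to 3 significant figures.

U = 1/R = 1/41.5 = 0.0241

0.0241 BTU/(h·ft²·°F)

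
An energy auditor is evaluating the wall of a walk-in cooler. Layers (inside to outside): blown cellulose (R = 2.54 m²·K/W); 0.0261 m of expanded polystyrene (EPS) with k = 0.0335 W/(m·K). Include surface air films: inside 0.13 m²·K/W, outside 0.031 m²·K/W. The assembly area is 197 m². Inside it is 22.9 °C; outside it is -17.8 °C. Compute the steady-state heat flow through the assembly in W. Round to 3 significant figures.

2300 W

0.0261/0.0335 = 0.7791
R_total = 0.13 + 2.54 + 0.7791 + 0.031 = 3.48 m²·K/W
Q = A·ΔT/R = 197 × (22.9 − (-17.8)) / 3.48 = 2304 W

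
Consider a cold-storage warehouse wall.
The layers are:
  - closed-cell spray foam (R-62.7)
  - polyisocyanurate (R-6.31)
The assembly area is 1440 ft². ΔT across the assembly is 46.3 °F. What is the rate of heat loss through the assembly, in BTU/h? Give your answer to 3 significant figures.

966 BTU/h

R_total = 62.7 + 6.31 = 69.01 ft²·°F·h/BTU
Q = A·ΔT/R = 1440 × 46.3 / 69.01 = 966.1 BTU/h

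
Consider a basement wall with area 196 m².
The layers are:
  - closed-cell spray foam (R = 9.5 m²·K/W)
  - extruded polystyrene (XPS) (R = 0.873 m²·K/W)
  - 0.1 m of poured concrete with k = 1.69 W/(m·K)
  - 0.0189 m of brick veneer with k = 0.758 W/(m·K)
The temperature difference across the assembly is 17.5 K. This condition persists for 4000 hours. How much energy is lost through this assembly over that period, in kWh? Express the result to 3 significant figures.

1310 kWh

0.1/1.69 = 0.05917
0.0189/0.758 = 0.02493
R_total = 9.5 + 0.873 + 0.05917 + 0.02493 = 10.46 m²·K/W
Q = 196 × 17.5 / 10.46 = 328 W
E = 328 W × 4000 h / 1000 = 1312 kWh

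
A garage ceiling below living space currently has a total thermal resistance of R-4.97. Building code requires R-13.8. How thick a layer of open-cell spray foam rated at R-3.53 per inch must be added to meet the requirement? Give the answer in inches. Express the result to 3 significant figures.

ΔR = 13.8 − 4.97 = 8.83 ft²·°F·h/BTU
L = ΔR / (R/in) = 8.83/3.53 = 2.501 in

2.50 in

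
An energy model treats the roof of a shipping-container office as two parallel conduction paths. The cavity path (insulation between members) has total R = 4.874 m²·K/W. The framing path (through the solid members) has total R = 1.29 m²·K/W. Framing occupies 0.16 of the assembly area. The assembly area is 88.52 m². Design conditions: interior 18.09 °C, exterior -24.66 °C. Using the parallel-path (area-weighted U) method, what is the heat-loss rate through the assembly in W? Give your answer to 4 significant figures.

1122 W

U_eff = 0.84/4.874 + 0.16/1.29 = 0.17234 + 0.12403 = 0.29637
R_eff = 1/U_eff = 3.3741 m²·K/W
Q = 88.52 × (18.09 − (-24.66)) / 3.3741 = 1121.5 W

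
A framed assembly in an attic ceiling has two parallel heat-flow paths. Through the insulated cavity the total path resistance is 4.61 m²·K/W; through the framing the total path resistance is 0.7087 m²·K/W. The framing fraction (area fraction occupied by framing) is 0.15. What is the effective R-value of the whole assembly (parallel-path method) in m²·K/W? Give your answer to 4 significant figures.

U_eff = 0.85/4.61 + 0.15/0.7087 = 0.18438 + 0.21166 = 0.39604
R_eff = 1/U_eff = 2.525 m²·K/W

2.525 m²·K/W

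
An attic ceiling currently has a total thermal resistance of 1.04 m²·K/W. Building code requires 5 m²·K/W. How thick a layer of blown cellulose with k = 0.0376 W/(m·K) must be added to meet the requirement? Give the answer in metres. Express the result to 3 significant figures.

ΔR = 5 − 1.04 = 3.96 m²·K/W
L = ΔR × k = 3.96 × 0.0376 = 0.1489 m

0.149 m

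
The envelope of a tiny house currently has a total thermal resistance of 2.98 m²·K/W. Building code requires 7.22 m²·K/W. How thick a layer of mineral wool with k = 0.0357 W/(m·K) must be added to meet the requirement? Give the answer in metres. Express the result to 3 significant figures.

0.151 m

ΔR = 7.22 − 2.98 = 4.24 m²·K/W
L = ΔR × k = 4.24 × 0.0357 = 0.1514 m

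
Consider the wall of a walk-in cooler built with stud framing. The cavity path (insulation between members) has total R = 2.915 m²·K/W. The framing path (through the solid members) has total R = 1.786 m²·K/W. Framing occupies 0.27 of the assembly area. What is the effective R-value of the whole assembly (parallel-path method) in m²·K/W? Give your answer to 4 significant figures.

2.490 m²·K/W

U_eff = 0.73/2.915 + 0.27/1.786 = 0.25043 + 0.15118 = 0.4016
R_eff = 1/U_eff = 2.49 m²·K/W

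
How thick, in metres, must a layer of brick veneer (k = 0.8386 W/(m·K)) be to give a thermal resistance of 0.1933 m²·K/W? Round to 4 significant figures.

L = R·k = 0.1933 × 0.8386 = 0.1621 m

0.1621 m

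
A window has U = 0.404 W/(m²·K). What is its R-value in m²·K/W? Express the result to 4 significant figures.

2.475 m²·K/W

R = 1/U = 1/0.404 = 2.4752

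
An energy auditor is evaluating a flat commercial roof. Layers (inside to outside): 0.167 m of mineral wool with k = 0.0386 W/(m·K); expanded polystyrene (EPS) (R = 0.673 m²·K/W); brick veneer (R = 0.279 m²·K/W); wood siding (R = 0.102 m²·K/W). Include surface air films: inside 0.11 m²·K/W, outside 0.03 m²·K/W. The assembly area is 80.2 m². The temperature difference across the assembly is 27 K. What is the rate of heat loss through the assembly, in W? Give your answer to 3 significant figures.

0.167/0.0386 = 4.326
R_total = 0.11 + 4.326 + 0.673 + 0.279 + 0.102 + 0.03 = 5.52 m²·K/W
Q = A·ΔT/R = 80.2 × 27 / 5.52 = 392.3 W

392 W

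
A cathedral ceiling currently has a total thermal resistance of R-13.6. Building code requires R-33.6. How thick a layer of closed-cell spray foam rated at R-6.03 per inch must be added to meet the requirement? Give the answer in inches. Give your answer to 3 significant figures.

ΔR = 33.6 − 13.6 = 20 ft²·°F·h/BTU
L = ΔR / (R/in) = 20/6.03 = 3.317 in

3.32 in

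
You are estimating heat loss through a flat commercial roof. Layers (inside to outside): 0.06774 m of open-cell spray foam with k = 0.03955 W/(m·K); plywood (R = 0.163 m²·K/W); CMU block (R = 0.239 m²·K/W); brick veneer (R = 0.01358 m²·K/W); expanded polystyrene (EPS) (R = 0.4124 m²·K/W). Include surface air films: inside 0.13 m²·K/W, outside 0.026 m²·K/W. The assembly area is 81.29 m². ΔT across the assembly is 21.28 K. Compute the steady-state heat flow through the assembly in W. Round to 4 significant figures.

0.06774/0.03955 = 1.7128
R_total = 0.13 + 1.7128 + 0.163 + 0.239 + 0.01358 + 0.4124 + 0.026 = 2.6967 m²·K/W
Q = A·ΔT/R = 81.29 × 21.28 / 2.6967 = 641.46 W

641.5 W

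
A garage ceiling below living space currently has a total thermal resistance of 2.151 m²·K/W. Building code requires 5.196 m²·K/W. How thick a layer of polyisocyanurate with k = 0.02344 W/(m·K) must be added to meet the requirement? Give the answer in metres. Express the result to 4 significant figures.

0.07137 m

ΔR = 5.196 − 2.151 = 3.045 m²·K/W
L = ΔR × k = 3.045 × 0.02344 = 0.071375 m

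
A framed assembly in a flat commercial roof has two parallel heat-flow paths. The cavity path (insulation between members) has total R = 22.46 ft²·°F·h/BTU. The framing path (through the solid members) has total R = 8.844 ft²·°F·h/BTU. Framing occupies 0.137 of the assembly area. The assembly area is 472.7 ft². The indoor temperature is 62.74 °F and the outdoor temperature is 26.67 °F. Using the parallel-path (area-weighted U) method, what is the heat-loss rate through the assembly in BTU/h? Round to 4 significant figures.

U_eff = 0.863/22.46 + 0.137/8.844 = 0.038424 + 0.015491 = 0.053915
R_eff = 1/U_eff = 18.548 ft²·°F·h/BTU
Q = 472.7 × (62.74 − 26.67) / 18.548 = 919.26 BTU/h

919.3 BTU/h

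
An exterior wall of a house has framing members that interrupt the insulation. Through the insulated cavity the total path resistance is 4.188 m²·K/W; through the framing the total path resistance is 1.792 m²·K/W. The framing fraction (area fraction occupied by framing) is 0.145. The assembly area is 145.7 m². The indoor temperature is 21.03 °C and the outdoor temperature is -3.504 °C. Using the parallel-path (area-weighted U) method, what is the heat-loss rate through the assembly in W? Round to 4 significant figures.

1019 W

U_eff = 0.855/4.188 + 0.145/1.792 = 0.20415 + 0.080915 = 0.28507
R_eff = 1/U_eff = 3.5079 m²·K/W
Q = 145.7 × (21.03 − (-3.504)) / 3.5079 = 1019 W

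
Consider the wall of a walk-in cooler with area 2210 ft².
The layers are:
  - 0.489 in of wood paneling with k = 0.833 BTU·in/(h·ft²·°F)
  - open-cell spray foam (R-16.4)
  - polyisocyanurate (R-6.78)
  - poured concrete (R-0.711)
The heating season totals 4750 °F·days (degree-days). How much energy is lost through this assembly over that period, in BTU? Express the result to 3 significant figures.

0.489/0.833 = 0.587
R_total = 0.587 + 16.4 + 6.78 + 0.711 = 24.48 ft²·°F·h/BTU
E = A × HDD × 24 / R = 2210 × 4750 × 24 / 24.48 = 10290000 BTU

10300000 BTU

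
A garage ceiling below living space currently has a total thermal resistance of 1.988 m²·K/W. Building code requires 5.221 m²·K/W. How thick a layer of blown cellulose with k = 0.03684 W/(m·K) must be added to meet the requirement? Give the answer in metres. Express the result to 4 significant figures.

ΔR = 5.221 − 1.988 = 3.233 m²·K/W
L = ΔR × k = 3.233 × 0.03684 = 0.1191 m

0.1191 m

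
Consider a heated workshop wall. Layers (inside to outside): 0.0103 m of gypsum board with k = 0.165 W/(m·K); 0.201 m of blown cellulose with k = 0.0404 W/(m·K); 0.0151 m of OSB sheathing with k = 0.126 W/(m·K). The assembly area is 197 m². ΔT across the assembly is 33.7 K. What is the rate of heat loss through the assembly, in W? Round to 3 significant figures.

0.0103/0.165 = 0.06242
0.201/0.0404 = 4.975
0.0151/0.126 = 0.1198
R_total = 0.06242 + 4.975 + 0.1198 = 5.158 m²·K/W
Q = A·ΔT/R = 197 × 33.7 / 5.158 = 1287 W

1290 W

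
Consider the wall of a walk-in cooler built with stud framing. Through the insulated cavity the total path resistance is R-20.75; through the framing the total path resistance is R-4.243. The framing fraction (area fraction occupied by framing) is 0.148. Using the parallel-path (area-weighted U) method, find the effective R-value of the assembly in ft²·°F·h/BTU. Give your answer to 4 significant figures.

U_eff = 0.852/20.75 + 0.148/4.243 = 0.04106 + 0.034881 = 0.075941
R_eff = 1/U_eff = 13.168 ft²·°F·h/BTU

13.17 ft²·°F·h/BTU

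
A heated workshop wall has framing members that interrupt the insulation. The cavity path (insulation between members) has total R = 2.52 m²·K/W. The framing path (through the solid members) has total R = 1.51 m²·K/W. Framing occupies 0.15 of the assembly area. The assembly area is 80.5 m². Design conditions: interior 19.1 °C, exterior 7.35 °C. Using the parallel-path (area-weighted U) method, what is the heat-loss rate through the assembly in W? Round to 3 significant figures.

U_eff = 0.85/2.52 + 0.15/1.51 = 0.3373 + 0.09934 = 0.4366
R_eff = 1/U_eff = 2.29 m²·K/W
Q = 80.5 × (19.1 − 7.35) / 2.29 = 413 W

413 W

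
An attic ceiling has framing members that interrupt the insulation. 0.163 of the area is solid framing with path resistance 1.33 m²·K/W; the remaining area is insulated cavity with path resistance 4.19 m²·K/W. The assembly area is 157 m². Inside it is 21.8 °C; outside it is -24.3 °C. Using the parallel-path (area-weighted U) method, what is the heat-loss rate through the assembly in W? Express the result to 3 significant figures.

2330 W

U_eff = 0.837/4.19 + 0.163/1.33 = 0.1998 + 0.1226 = 0.3223
R_eff = 1/U_eff = 3.103 m²·K/W
Q = 157 × (21.8 − (-24.3)) / 3.103 = 2333 W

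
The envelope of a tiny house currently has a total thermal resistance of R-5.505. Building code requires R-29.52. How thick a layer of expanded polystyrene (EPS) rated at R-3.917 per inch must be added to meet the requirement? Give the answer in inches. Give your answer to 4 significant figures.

ΔR = 29.52 − 5.505 = 24.015 ft²·°F·h/BTU
L = ΔR / (R/in) = 24.015/3.917 = 6.131 in

6.131 in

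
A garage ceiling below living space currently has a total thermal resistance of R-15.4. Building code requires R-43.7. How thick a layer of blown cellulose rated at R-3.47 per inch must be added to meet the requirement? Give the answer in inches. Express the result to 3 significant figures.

ΔR = 43.7 − 15.4 = 28.3 ft²·°F·h/BTU
L = ΔR / (R/in) = 28.3/3.47 = 8.156 in

8.16 in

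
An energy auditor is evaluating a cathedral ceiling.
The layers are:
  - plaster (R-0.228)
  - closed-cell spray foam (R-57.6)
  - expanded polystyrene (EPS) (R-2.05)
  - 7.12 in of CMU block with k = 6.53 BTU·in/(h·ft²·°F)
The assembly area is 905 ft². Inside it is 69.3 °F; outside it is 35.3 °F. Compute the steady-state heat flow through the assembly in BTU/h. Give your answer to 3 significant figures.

7.12/6.53 = 1.09
R_total = 0.228 + 57.6 + 2.05 + 1.09 = 60.97 ft²·°F·h/BTU
Q = A·ΔT/R = 905 × (69.3 − 35.3) / 60.97 = 504.7 BTU/h

505 BTU/h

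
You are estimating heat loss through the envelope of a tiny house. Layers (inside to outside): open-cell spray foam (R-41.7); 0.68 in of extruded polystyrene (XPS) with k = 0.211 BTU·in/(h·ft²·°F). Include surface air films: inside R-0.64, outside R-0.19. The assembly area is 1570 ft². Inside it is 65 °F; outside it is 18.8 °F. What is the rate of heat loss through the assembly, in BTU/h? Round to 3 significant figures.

1590 BTU/h

0.68/0.211 = 3.223
R_total = 0.64 + 41.7 + 3.223 + 0.19 = 45.75 ft²·°F·h/BTU
Q = A·ΔT/R = 1570 × (65 − 18.8) / 45.75 = 1585 BTU/h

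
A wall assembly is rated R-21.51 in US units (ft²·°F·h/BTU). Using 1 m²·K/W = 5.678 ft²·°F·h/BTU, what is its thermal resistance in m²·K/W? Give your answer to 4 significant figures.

R_SI = 21.51/5.678 = 3.7883

3.788 m²·K/W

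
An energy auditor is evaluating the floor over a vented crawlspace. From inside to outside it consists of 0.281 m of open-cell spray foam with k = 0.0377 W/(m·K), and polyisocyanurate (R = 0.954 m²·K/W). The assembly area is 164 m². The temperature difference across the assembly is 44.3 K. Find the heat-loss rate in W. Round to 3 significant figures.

864 W

0.281/0.0377 = 7.454
R_total = 7.454 + 0.954 = 8.408 m²·K/W
Q = A·ΔT/R = 164 × 44.3 / 8.408 = 864.1 W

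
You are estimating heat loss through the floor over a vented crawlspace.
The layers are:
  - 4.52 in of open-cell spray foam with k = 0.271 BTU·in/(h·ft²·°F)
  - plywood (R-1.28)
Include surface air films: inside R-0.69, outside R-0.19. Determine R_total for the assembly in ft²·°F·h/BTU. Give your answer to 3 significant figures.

18.8 ft²·°F·h/BTU

4.52/0.271 = 16.68
R_total = 0.69 + 16.68 + 1.28 + 0.19 = 18.84 ft²·°F·h/BTU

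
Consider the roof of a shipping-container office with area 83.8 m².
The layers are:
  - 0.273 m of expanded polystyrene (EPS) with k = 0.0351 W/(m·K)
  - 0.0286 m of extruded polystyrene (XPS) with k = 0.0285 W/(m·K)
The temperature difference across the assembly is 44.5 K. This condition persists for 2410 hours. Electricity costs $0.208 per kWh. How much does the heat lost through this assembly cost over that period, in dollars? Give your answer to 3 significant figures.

0.273/0.0351 = 7.778
0.0286/0.0285 = 1.004
R_total = 7.778 + 1.004 = 8.781 m²·K/W
Q = 83.8 × 44.5 / 8.781 = 424.7 W
E = 424.7 W × 2410 h / 1000 = 1023 kWh
Cost = 1023 × 0.208 = $212.9

213 dollars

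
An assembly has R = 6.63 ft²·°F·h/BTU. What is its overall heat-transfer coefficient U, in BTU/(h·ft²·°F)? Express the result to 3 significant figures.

U = 1/R = 1/6.63 = 0.1508

0.151 BTU/(h·ft²·°F)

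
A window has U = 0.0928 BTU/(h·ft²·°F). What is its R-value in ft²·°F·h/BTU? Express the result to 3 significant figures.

R = 1/U = 1/0.0928 = 10.78

10.8 ft²·°F·h/BTU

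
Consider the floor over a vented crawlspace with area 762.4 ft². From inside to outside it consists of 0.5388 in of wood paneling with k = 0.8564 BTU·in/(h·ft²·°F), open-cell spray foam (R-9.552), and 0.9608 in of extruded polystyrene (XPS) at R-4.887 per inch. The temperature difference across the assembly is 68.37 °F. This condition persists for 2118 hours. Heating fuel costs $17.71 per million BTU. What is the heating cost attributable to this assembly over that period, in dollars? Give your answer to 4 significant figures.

0.5388/0.8564 = 0.62915
0.9608 × 4.887 = 4.6954
R_total = 0.62915 + 9.552 + 4.6954 = 14.877 ft²·°F·h/BTU
Q = 762.4 × 68.37 / 14.877 = 3503.9 BTU/h
E = 3503.9 × 2118 = 7421200 BTU
Cost = 7421200/10⁶ × 17.71 = $131.43

131.4 dollars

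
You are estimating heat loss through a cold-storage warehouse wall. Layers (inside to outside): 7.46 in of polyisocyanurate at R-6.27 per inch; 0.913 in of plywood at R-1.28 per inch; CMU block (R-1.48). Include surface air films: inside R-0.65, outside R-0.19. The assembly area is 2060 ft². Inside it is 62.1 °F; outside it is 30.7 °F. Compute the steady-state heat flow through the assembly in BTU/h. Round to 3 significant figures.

7.46 × 6.27 = 46.77
0.913 × 1.28 = 1.169
R_total = 0.65 + 46.77 + 1.169 + 1.48 + 0.19 = 50.26 ft²·°F·h/BTU
Q = A·ΔT/R = 2060 × (62.1 − 30.7) / 50.26 = 1287 BTU/h

1290 BTU/h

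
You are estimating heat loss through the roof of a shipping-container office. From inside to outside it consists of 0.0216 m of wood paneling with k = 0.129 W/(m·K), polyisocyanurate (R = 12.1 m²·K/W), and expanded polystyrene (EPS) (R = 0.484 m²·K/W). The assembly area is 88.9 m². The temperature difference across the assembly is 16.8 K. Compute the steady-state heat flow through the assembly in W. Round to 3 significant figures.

117 W

0.0216/0.129 = 0.1674
R_total = 0.1674 + 12.1 + 0.484 = 12.75 m²·K/W
Q = A·ΔT/R = 88.9 × 16.8 / 12.75 = 117.1 W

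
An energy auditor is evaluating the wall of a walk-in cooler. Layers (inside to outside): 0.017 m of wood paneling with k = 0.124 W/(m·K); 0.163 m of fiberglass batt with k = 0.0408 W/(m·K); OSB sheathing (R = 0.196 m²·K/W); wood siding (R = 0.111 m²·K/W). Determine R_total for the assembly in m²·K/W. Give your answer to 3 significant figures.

0.017/0.124 = 0.1371
0.163/0.0408 = 3.995
R_total = 0.1371 + 3.995 + 0.196 + 0.111 = 4.439 m²·K/W

4.44 m²·K/W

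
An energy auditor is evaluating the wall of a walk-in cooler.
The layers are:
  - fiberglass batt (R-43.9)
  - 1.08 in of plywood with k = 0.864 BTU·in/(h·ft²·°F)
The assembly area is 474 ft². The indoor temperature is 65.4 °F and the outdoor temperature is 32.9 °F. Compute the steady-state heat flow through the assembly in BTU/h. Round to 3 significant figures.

1.08/0.864 = 1.25
R_total = 43.9 + 1.25 = 45.15 ft²·°F·h/BTU
Q = A·ΔT/R = 474 × (65.4 − 32.9) / 45.15 = 341.2 BTU/h

341 BTU/h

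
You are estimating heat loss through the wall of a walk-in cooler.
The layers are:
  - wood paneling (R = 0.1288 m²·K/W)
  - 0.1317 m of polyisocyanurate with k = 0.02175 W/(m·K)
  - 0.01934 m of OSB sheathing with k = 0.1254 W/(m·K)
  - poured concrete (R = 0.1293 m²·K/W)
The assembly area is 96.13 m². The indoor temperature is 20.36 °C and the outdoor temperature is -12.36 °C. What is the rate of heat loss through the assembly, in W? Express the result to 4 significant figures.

486.3 W

0.1317/0.02175 = 6.0552
0.01934/0.1254 = 0.15423
R_total = 0.1288 + 6.0552 + 0.15423 + 0.1293 = 6.4675 m²·K/W
Q = A·ΔT/R = 96.13 × (20.36 − (-12.36)) / 6.4675 = 486.34 W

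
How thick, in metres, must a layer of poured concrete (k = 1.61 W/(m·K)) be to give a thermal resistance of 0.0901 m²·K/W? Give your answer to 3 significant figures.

L = R·k = 0.0901 × 1.61 = 0.1451 m

0.145 m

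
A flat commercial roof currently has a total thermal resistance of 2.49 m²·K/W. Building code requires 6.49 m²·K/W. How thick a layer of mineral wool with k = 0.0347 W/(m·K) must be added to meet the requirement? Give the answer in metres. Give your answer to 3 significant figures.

ΔR = 6.49 − 2.49 = 4 m²·K/W
L = ΔR × k = 4 × 0.0347 = 0.1388 m

0.139 m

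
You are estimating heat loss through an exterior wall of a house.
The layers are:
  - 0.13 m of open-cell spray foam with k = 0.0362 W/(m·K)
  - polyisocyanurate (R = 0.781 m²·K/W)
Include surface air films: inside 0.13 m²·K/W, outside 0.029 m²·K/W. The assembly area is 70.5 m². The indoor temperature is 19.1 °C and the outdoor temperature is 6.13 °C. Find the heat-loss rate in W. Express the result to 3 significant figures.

202 W

0.13/0.0362 = 3.591
R_total = 0.13 + 3.591 + 0.781 + 0.029 = 4.531 m²·K/W
Q = A·ΔT/R = 70.5 × (19.1 − 6.13) / 4.531 = 201.8 W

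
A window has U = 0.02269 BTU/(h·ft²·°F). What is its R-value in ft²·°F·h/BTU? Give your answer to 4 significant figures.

44.07 ft²·°F·h/BTU

R = 1/U = 1/0.02269 = 44.072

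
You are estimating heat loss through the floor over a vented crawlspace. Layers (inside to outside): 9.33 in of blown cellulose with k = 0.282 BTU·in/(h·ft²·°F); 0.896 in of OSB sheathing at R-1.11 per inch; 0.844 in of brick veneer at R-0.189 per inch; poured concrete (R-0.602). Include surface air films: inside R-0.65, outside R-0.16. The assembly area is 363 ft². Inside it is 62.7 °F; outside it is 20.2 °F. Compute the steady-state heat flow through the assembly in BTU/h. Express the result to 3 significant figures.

433 BTU/h

9.33/0.282 = 33.09
0.896 × 1.11 = 0.9946
0.844 × 0.189 = 0.1595
R_total = 0.65 + 33.09 + 0.9946 + 0.1595 + 0.602 + 0.16 = 35.65 ft²·°F·h/BTU
Q = A·ΔT/R = 363 × (62.7 − 20.2) / 35.65 = 432.7 BTU/h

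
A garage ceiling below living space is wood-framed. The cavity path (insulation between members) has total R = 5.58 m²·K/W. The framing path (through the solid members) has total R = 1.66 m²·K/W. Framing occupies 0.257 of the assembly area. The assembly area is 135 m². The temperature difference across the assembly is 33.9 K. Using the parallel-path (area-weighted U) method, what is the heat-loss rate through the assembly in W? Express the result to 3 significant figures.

U_eff = 0.743/5.58 + 0.257/1.66 = 0.1332 + 0.1548 = 0.288
R_eff = 1/U_eff = 3.473 m²·K/W
Q = 135 × 33.9 / 3.473 = 1318 W

1320 W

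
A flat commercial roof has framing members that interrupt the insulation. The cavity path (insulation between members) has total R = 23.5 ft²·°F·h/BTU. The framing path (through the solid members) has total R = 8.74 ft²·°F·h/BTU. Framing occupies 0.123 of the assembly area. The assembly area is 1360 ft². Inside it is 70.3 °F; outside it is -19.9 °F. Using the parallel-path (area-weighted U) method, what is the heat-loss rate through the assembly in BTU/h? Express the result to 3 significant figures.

U_eff = 0.877/23.5 + 0.123/8.74 = 0.03732 + 0.01407 = 0.05139
R_eff = 1/U_eff = 19.46 ft²·°F·h/BTU
Q = 1360 × (70.3 − (-19.9)) / 19.46 = 6304 BTU/h

6300 BTU/h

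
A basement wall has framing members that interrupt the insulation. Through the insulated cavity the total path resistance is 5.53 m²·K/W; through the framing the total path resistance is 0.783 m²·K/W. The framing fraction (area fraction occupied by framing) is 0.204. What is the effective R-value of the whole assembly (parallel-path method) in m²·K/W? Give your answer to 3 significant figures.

2.47 m²·K/W

U_eff = 0.796/5.53 + 0.204/0.783 = 0.1439 + 0.2605 = 0.4045
R_eff = 1/U_eff = 2.472 m²·K/W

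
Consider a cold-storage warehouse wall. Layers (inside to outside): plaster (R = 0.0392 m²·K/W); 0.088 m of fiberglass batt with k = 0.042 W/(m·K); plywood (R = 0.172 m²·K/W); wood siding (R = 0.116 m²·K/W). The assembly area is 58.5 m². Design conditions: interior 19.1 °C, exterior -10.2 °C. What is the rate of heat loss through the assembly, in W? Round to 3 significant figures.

0.088/0.042 = 2.095
R_total = 0.0392 + 2.095 + 0.172 + 0.116 = 2.422 m²·K/W
Q = A·ΔT/R = 58.5 × (19.1 − (-10.2)) / 2.422 = 707.6 W

708 W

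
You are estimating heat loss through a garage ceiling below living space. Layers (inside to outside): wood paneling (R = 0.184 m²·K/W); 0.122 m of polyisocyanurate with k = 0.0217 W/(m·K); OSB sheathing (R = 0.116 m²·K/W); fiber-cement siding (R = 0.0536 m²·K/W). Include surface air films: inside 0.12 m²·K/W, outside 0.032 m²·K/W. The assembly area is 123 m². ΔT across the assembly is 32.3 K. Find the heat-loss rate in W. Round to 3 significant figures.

648 W

0.122/0.0217 = 5.622
R_total = 0.12 + 0.184 + 5.622 + 0.116 + 0.0536 + 0.032 = 6.128 m²·K/W
Q = A·ΔT/R = 123 × 32.3 / 6.128 = 648.3 W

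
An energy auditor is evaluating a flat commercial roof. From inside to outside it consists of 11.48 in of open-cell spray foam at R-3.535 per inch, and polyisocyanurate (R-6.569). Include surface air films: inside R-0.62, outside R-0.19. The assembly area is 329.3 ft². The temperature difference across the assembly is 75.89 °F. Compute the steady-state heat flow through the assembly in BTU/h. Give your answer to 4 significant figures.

521.1 BTU/h

11.48 × 3.535 = 40.582
R_total = 0.62 + 40.582 + 6.569 + 0.19 = 47.961 ft²·°F·h/BTU
Q = A·ΔT/R = 329.3 × 75.89 / 47.961 = 521.06 BTU/h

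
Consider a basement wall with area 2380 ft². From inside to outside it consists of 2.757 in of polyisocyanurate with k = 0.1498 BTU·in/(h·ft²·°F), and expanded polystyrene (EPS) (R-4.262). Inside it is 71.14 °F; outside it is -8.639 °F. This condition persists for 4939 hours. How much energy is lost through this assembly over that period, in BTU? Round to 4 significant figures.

41370000 BTU

2.757/0.1498 = 18.405
R_total = 18.405 + 4.262 = 22.667 ft²·°F·h/BTU
Q = 2380 × (71.14 − (-8.639)) / 22.667 = 8376.8 BTU/h
E = 8376.8 × 4939 = 41373000 BTU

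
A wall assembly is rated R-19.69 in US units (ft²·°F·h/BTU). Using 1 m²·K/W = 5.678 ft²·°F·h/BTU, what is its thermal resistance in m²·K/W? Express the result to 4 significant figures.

R_SI = 19.69/5.678 = 3.4678

3.468 m²·K/W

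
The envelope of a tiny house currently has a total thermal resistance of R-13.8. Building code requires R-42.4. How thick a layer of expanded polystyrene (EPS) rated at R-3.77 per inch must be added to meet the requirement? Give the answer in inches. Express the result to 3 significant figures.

7.59 in

ΔR = 42.4 − 13.8 = 28.6 ft²·°F·h/BTU
L = ΔR / (R/in) = 28.6/3.77 = 7.586 in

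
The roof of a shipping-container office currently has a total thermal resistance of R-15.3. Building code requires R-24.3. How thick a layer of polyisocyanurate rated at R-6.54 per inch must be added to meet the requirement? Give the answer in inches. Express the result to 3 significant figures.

ΔR = 24.3 − 15.3 = 9 ft²·°F·h/BTU
L = ΔR / (R/in) = 9/6.54 = 1.376 in

1.38 in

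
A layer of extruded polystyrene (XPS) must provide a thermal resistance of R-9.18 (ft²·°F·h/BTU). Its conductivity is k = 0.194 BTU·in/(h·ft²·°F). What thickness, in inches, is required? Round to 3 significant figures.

L = R × k = 9.18 × 0.194 = 1.781 in

1.78 in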